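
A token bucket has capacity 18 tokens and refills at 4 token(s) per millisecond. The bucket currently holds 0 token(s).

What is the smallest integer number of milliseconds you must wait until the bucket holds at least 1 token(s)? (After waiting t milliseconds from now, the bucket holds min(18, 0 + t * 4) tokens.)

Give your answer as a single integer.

Need 0 + t * 4 >= 1, so t >= 1/4.
Smallest integer t = ceil(1/4) = 1.

Answer: 1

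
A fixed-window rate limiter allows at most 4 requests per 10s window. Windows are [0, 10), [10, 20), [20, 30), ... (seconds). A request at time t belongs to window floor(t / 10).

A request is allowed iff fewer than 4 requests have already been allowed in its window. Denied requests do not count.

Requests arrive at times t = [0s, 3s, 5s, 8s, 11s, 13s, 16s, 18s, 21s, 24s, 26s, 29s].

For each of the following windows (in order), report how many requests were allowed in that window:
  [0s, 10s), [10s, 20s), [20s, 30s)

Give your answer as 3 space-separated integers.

Processing requests:
  req#1 t=0s (window 0): ALLOW
  req#2 t=3s (window 0): ALLOW
  req#3 t=5s (window 0): ALLOW
  req#4 t=8s (window 0): ALLOW
  req#5 t=11s (window 1): ALLOW
  req#6 t=13s (window 1): ALLOW
  req#7 t=16s (window 1): ALLOW
  req#8 t=18s (window 1): ALLOW
  req#9 t=21s (window 2): ALLOW
  req#10 t=24s (window 2): ALLOW
  req#11 t=26s (window 2): ALLOW
  req#12 t=29s (window 2): ALLOW

Allowed counts by window: 4 4 4

Answer: 4 4 4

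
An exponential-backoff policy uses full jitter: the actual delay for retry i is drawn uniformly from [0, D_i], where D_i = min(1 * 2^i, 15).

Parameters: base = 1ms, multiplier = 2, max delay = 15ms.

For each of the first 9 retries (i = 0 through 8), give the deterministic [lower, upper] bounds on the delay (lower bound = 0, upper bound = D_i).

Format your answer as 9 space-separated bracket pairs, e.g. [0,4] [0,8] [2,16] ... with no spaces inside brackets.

Answer: [0,1] [0,2] [0,4] [0,8] [0,15] [0,15] [0,15] [0,15] [0,15]

Derivation:
Computing bounds per retry:
  i=0: D_i=min(1*2^0,15)=1, bounds=[0,1]
  i=1: D_i=min(1*2^1,15)=2, bounds=[0,2]
  i=2: D_i=min(1*2^2,15)=4, bounds=[0,4]
  i=3: D_i=min(1*2^3,15)=8, bounds=[0,8]
  i=4: D_i=min(1*2^4,15)=15, bounds=[0,15]
  i=5: D_i=min(1*2^5,15)=15, bounds=[0,15]
  i=6: D_i=min(1*2^6,15)=15, bounds=[0,15]
  i=7: D_i=min(1*2^7,15)=15, bounds=[0,15]
  i=8: D_i=min(1*2^8,15)=15, bounds=[0,15]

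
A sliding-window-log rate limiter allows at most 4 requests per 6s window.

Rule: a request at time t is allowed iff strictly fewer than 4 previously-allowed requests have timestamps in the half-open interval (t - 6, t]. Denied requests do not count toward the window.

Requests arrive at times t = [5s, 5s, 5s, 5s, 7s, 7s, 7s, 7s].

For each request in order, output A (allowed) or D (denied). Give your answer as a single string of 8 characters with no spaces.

Answer: AAAADDDD

Derivation:
Tracking allowed requests in the window:
  req#1 t=5s: ALLOW
  req#2 t=5s: ALLOW
  req#3 t=5s: ALLOW
  req#4 t=5s: ALLOW
  req#5 t=7s: DENY
  req#6 t=7s: DENY
  req#7 t=7s: DENY
  req#8 t=7s: DENY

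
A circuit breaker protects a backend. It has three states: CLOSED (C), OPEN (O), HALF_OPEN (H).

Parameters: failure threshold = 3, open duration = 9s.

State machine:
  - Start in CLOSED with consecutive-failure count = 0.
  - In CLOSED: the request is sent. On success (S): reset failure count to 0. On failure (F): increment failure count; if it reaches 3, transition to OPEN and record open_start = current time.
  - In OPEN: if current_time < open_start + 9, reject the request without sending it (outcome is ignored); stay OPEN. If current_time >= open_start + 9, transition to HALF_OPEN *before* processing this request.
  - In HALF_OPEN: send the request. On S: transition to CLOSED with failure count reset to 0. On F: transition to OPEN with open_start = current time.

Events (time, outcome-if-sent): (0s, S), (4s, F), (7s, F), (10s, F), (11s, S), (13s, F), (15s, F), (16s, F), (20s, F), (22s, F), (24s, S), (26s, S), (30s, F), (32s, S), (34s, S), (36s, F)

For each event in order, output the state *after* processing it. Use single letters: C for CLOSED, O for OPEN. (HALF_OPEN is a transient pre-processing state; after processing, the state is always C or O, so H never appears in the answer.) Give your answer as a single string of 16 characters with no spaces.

State after each event:
  event#1 t=0s outcome=S: state=CLOSED
  event#2 t=4s outcome=F: state=CLOSED
  event#3 t=7s outcome=F: state=CLOSED
  event#4 t=10s outcome=F: state=OPEN
  event#5 t=11s outcome=S: state=OPEN
  event#6 t=13s outcome=F: state=OPEN
  event#7 t=15s outcome=F: state=OPEN
  event#8 t=16s outcome=F: state=OPEN
  event#9 t=20s outcome=F: state=OPEN
  event#10 t=22s outcome=F: state=OPEN
  event#11 t=24s outcome=S: state=OPEN
  event#12 t=26s outcome=S: state=OPEN
  event#13 t=30s outcome=F: state=OPEN
  event#14 t=32s outcome=S: state=OPEN
  event#15 t=34s outcome=S: state=OPEN
  event#16 t=36s outcome=F: state=OPEN

Answer: CCCOOOOOOOOOOOOO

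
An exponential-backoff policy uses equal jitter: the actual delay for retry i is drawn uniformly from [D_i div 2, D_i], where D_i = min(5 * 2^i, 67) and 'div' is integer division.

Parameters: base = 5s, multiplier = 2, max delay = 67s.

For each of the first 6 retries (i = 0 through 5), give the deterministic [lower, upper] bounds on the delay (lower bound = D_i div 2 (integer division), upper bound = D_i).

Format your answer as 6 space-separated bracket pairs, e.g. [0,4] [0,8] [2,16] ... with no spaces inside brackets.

Computing bounds per retry:
  i=0: D_i=min(5*2^0,67)=5, bounds=[2,5]
  i=1: D_i=min(5*2^1,67)=10, bounds=[5,10]
  i=2: D_i=min(5*2^2,67)=20, bounds=[10,20]
  i=3: D_i=min(5*2^3,67)=40, bounds=[20,40]
  i=4: D_i=min(5*2^4,67)=67, bounds=[33,67]
  i=5: D_i=min(5*2^5,67)=67, bounds=[33,67]

Answer: [2,5] [5,10] [10,20] [20,40] [33,67] [33,67]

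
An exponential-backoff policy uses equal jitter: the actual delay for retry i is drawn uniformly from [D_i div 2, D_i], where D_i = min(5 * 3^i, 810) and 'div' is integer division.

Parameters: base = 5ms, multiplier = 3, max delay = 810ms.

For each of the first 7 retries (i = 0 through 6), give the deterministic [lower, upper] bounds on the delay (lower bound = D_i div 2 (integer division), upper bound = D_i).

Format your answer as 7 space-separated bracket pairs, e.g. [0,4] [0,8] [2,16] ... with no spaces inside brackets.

Computing bounds per retry:
  i=0: D_i=min(5*3^0,810)=5, bounds=[2,5]
  i=1: D_i=min(5*3^1,810)=15, bounds=[7,15]
  i=2: D_i=min(5*3^2,810)=45, bounds=[22,45]
  i=3: D_i=min(5*3^3,810)=135, bounds=[67,135]
  i=4: D_i=min(5*3^4,810)=405, bounds=[202,405]
  i=5: D_i=min(5*3^5,810)=810, bounds=[405,810]
  i=6: D_i=min(5*3^6,810)=810, bounds=[405,810]

Answer: [2,5] [7,15] [22,45] [67,135] [202,405] [405,810] [405,810]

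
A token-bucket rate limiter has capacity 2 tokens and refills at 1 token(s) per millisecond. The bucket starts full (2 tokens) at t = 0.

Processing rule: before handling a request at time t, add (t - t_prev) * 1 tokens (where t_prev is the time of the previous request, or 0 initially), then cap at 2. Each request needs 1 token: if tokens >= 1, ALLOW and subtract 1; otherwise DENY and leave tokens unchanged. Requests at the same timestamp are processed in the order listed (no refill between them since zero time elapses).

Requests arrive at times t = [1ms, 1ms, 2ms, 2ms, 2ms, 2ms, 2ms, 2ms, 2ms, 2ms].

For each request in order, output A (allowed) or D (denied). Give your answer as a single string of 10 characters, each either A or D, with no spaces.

Simulating step by step:
  req#1 t=1ms: ALLOW
  req#2 t=1ms: ALLOW
  req#3 t=2ms: ALLOW
  req#4 t=2ms: DENY
  req#5 t=2ms: DENY
  req#6 t=2ms: DENY
  req#7 t=2ms: DENY
  req#8 t=2ms: DENY
  req#9 t=2ms: DENY
  req#10 t=2ms: DENY

Answer: AAADDDDDDD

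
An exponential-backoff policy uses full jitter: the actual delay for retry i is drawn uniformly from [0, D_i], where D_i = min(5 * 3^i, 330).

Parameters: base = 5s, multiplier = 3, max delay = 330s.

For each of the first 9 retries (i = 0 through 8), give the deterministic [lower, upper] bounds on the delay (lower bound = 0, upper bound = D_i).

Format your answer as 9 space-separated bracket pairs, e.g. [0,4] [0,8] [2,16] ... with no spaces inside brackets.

Answer: [0,5] [0,15] [0,45] [0,135] [0,330] [0,330] [0,330] [0,330] [0,330]

Derivation:
Computing bounds per retry:
  i=0: D_i=min(5*3^0,330)=5, bounds=[0,5]
  i=1: D_i=min(5*3^1,330)=15, bounds=[0,15]
  i=2: D_i=min(5*3^2,330)=45, bounds=[0,45]
  i=3: D_i=min(5*3^3,330)=135, bounds=[0,135]
  i=4: D_i=min(5*3^4,330)=330, bounds=[0,330]
  i=5: D_i=min(5*3^5,330)=330, bounds=[0,330]
  i=6: D_i=min(5*3^6,330)=330, bounds=[0,330]
  i=7: D_i=min(5*3^7,330)=330, bounds=[0,330]
  i=8: D_i=min(5*3^8,330)=330, bounds=[0,330]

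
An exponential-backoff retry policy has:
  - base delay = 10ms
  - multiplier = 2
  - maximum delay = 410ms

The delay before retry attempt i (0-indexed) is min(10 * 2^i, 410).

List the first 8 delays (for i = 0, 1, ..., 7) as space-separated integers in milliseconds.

Computing each delay:
  i=0: min(10*2^0, 410) = 10
  i=1: min(10*2^1, 410) = 20
  i=2: min(10*2^2, 410) = 40
  i=3: min(10*2^3, 410) = 80
  i=4: min(10*2^4, 410) = 160
  i=5: min(10*2^5, 410) = 320
  i=6: min(10*2^6, 410) = 410
  i=7: min(10*2^7, 410) = 410

Answer: 10 20 40 80 160 320 410 410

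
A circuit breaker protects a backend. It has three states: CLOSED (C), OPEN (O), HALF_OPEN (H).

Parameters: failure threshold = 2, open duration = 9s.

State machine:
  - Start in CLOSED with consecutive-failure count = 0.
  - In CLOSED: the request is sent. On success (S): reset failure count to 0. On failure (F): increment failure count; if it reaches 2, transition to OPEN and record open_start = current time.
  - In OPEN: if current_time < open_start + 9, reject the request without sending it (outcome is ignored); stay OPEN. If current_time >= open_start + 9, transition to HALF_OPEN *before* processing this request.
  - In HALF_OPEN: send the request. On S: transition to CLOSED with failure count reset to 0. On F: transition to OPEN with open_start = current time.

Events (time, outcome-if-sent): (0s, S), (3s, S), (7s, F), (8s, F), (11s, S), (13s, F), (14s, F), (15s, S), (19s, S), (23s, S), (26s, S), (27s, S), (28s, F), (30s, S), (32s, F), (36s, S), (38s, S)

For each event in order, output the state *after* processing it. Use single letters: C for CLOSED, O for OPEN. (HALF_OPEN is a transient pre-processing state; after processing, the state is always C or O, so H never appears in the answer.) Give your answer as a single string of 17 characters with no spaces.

Answer: CCCOOOOOCCCCCCCCC

Derivation:
State after each event:
  event#1 t=0s outcome=S: state=CLOSED
  event#2 t=3s outcome=S: state=CLOSED
  event#3 t=7s outcome=F: state=CLOSED
  event#4 t=8s outcome=F: state=OPEN
  event#5 t=11s outcome=S: state=OPEN
  event#6 t=13s outcome=F: state=OPEN
  event#7 t=14s outcome=F: state=OPEN
  event#8 t=15s outcome=S: state=OPEN
  event#9 t=19s outcome=S: state=CLOSED
  event#10 t=23s outcome=S: state=CLOSED
  event#11 t=26s outcome=S: state=CLOSED
  event#12 t=27s outcome=S: state=CLOSED
  event#13 t=28s outcome=F: state=CLOSED
  event#14 t=30s outcome=S: state=CLOSED
  event#15 t=32s outcome=F: state=CLOSED
  event#16 t=36s outcome=S: state=CLOSED
  event#17 t=38s outcome=S: state=CLOSED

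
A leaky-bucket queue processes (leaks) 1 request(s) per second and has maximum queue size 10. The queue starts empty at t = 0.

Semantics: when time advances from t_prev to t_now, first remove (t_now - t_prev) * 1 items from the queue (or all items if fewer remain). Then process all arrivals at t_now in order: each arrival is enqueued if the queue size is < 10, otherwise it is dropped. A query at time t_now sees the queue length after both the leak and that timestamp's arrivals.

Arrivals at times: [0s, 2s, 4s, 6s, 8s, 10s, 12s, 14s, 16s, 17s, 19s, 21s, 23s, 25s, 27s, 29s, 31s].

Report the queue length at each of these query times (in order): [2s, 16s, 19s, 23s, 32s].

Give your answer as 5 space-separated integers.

Answer: 1 1 1 1 0

Derivation:
Queue lengths at query times:
  query t=2s: backlog = 1
  query t=16s: backlog = 1
  query t=19s: backlog = 1
  query t=23s: backlog = 1
  query t=32s: backlog = 0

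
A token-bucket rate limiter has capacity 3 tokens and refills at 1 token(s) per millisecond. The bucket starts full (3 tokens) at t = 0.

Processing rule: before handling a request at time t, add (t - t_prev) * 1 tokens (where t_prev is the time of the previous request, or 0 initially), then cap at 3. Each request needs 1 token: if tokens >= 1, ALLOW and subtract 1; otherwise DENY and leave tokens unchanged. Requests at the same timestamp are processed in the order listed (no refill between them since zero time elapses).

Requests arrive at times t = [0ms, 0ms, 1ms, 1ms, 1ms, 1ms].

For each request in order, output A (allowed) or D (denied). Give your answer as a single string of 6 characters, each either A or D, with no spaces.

Simulating step by step:
  req#1 t=0ms: ALLOW
  req#2 t=0ms: ALLOW
  req#3 t=1ms: ALLOW
  req#4 t=1ms: ALLOW
  req#5 t=1ms: DENY
  req#6 t=1ms: DENY

Answer: AAAADD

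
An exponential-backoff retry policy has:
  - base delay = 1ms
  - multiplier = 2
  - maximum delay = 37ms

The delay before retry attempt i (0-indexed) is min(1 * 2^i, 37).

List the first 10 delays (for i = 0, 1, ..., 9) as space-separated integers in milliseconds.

Computing each delay:
  i=0: min(1*2^0, 37) = 1
  i=1: min(1*2^1, 37) = 2
  i=2: min(1*2^2, 37) = 4
  i=3: min(1*2^3, 37) = 8
  i=4: min(1*2^4, 37) = 16
  i=5: min(1*2^5, 37) = 32
  i=6: min(1*2^6, 37) = 37
  i=7: min(1*2^7, 37) = 37
  i=8: min(1*2^8, 37) = 37
  i=9: min(1*2^9, 37) = 37

Answer: 1 2 4 8 16 32 37 37 37 37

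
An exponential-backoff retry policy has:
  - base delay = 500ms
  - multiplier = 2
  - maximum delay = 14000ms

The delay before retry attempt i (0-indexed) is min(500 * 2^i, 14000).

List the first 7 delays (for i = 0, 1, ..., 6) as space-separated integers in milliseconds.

Computing each delay:
  i=0: min(500*2^0, 14000) = 500
  i=1: min(500*2^1, 14000) = 1000
  i=2: min(500*2^2, 14000) = 2000
  i=3: min(500*2^3, 14000) = 4000
  i=4: min(500*2^4, 14000) = 8000
  i=5: min(500*2^5, 14000) = 14000
  i=6: min(500*2^6, 14000) = 14000

Answer: 500 1000 2000 4000 8000 14000 14000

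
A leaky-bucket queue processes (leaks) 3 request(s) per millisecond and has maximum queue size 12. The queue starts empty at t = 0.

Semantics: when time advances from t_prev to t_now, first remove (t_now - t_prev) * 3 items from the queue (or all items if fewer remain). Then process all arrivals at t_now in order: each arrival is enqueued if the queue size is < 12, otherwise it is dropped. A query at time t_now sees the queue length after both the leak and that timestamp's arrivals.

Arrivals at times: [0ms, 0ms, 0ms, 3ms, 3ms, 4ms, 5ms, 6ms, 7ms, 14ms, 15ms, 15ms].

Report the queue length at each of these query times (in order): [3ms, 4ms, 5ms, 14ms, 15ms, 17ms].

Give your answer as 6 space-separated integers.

Answer: 2 1 1 1 2 0

Derivation:
Queue lengths at query times:
  query t=3ms: backlog = 2
  query t=4ms: backlog = 1
  query t=5ms: backlog = 1
  query t=14ms: backlog = 1
  query t=15ms: backlog = 2
  query t=17ms: backlog = 0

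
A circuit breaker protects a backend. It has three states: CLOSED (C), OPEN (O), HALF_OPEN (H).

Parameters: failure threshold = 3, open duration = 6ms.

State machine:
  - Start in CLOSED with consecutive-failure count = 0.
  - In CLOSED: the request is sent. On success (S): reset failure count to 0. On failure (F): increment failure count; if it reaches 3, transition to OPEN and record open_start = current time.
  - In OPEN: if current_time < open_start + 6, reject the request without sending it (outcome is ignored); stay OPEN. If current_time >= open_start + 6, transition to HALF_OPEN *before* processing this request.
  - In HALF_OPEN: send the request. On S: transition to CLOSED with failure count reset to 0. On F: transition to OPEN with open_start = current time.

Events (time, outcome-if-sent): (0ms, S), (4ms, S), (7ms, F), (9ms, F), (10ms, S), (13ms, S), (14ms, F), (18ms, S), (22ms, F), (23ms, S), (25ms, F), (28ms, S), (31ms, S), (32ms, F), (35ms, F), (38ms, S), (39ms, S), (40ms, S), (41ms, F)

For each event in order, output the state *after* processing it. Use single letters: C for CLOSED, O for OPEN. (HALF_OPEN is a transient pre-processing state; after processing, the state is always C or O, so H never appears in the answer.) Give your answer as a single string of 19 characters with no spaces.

State after each event:
  event#1 t=0ms outcome=S: state=CLOSED
  event#2 t=4ms outcome=S: state=CLOSED
  event#3 t=7ms outcome=F: state=CLOSED
  event#4 t=9ms outcome=F: state=CLOSED
  event#5 t=10ms outcome=S: state=CLOSED
  event#6 t=13ms outcome=S: state=CLOSED
  event#7 t=14ms outcome=F: state=CLOSED
  event#8 t=18ms outcome=S: state=CLOSED
  event#9 t=22ms outcome=F: state=CLOSED
  event#10 t=23ms outcome=S: state=CLOSED
  event#11 t=25ms outcome=F: state=CLOSED
  event#12 t=28ms outcome=S: state=CLOSED
  event#13 t=31ms outcome=S: state=CLOSED
  event#14 t=32ms outcome=F: state=CLOSED
  event#15 t=35ms outcome=F: state=CLOSED
  event#16 t=38ms outcome=S: state=CLOSED
  event#17 t=39ms outcome=S: state=CLOSED
  event#18 t=40ms outcome=S: state=CLOSED
  event#19 t=41ms outcome=F: state=CLOSED

Answer: CCCCCCCCCCCCCCCCCCC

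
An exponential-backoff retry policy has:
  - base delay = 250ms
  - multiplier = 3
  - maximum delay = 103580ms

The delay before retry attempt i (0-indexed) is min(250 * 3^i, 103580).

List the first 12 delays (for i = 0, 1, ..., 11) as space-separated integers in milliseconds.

Computing each delay:
  i=0: min(250*3^0, 103580) = 250
  i=1: min(250*3^1, 103580) = 750
  i=2: min(250*3^2, 103580) = 2250
  i=3: min(250*3^3, 103580) = 6750
  i=4: min(250*3^4, 103580) = 20250
  i=5: min(250*3^5, 103580) = 60750
  i=6: min(250*3^6, 103580) = 103580
  i=7: min(250*3^7, 103580) = 103580
  i=8: min(250*3^8, 103580) = 103580
  i=9: min(250*3^9, 103580) = 103580
  i=10: min(250*3^10, 103580) = 103580
  i=11: min(250*3^11, 103580) = 103580

Answer: 250 750 2250 6750 20250 60750 103580 103580 103580 103580 103580 103580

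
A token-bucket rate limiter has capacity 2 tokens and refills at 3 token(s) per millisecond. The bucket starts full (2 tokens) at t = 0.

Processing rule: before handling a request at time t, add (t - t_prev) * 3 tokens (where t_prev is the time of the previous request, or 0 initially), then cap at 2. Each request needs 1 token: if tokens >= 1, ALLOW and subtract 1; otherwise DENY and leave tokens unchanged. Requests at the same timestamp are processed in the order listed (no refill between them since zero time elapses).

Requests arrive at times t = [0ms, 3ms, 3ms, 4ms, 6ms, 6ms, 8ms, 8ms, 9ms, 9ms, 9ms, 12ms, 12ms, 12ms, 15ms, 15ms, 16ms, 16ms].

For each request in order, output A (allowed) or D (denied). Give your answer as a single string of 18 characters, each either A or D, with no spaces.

Simulating step by step:
  req#1 t=0ms: ALLOW
  req#2 t=3ms: ALLOW
  req#3 t=3ms: ALLOW
  req#4 t=4ms: ALLOW
  req#5 t=6ms: ALLOW
  req#6 t=6ms: ALLOW
  req#7 t=8ms: ALLOW
  req#8 t=8ms: ALLOW
  req#9 t=9ms: ALLOW
  req#10 t=9ms: ALLOW
  req#11 t=9ms: DENY
  req#12 t=12ms: ALLOW
  req#13 t=12ms: ALLOW
  req#14 t=12ms: DENY
  req#15 t=15ms: ALLOW
  req#16 t=15ms: ALLOW
  req#17 t=16ms: ALLOW
  req#18 t=16ms: ALLOW

Answer: AAAAAAAAAADAADAAAA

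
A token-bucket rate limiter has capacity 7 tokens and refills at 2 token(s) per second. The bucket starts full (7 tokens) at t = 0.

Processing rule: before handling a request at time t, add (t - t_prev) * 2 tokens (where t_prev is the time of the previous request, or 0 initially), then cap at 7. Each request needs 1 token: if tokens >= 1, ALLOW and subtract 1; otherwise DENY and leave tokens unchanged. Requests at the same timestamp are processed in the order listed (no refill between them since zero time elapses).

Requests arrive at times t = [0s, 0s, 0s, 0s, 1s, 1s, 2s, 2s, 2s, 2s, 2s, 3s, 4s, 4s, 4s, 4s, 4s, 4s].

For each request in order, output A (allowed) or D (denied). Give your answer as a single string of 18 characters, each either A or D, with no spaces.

Answer: AAAAAAAAAAAAAAADDD

Derivation:
Simulating step by step:
  req#1 t=0s: ALLOW
  req#2 t=0s: ALLOW
  req#3 t=0s: ALLOW
  req#4 t=0s: ALLOW
  req#5 t=1s: ALLOW
  req#6 t=1s: ALLOW
  req#7 t=2s: ALLOW
  req#8 t=2s: ALLOW
  req#9 t=2s: ALLOW
  req#10 t=2s: ALLOW
  req#11 t=2s: ALLOW
  req#12 t=3s: ALLOW
  req#13 t=4s: ALLOW
  req#14 t=4s: ALLOW
  req#15 t=4s: ALLOW
  req#16 t=4s: DENY
  req#17 t=4s: DENY
  req#18 t=4s: DENY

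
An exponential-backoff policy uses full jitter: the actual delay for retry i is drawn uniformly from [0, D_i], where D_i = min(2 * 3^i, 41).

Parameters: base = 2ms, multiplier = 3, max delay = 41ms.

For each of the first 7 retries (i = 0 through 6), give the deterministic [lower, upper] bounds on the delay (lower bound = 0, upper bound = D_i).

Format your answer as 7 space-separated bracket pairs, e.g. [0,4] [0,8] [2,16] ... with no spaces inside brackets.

Computing bounds per retry:
  i=0: D_i=min(2*3^0,41)=2, bounds=[0,2]
  i=1: D_i=min(2*3^1,41)=6, bounds=[0,6]
  i=2: D_i=min(2*3^2,41)=18, bounds=[0,18]
  i=3: D_i=min(2*3^3,41)=41, bounds=[0,41]
  i=4: D_i=min(2*3^4,41)=41, bounds=[0,41]
  i=5: D_i=min(2*3^5,41)=41, bounds=[0,41]
  i=6: D_i=min(2*3^6,41)=41, bounds=[0,41]

Answer: [0,2] [0,6] [0,18] [0,41] [0,41] [0,41] [0,41]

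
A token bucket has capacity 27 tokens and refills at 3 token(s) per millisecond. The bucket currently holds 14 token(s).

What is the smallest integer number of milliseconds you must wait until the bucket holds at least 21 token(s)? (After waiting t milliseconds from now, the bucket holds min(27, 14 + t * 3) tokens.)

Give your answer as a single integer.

Answer: 3

Derivation:
Need 14 + t * 3 >= 21, so t >= 7/3.
Smallest integer t = ceil(7/3) = 3.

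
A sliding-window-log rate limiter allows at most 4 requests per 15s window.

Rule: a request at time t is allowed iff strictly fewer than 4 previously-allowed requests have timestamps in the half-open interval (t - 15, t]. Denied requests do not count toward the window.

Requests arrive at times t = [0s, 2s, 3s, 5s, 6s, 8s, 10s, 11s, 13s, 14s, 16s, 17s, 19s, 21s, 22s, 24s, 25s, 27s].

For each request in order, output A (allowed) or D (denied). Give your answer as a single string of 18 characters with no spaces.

Answer: AAAADDDDDDAAAADDDD

Derivation:
Tracking allowed requests in the window:
  req#1 t=0s: ALLOW
  req#2 t=2s: ALLOW
  req#3 t=3s: ALLOW
  req#4 t=5s: ALLOW
  req#5 t=6s: DENY
  req#6 t=8s: DENY
  req#7 t=10s: DENY
  req#8 t=11s: DENY
  req#9 t=13s: DENY
  req#10 t=14s: DENY
  req#11 t=16s: ALLOW
  req#12 t=17s: ALLOW
  req#13 t=19s: ALLOW
  req#14 t=21s: ALLOW
  req#15 t=22s: DENY
  req#16 t=24s: DENY
  req#17 t=25s: DENY
  req#18 t=27s: DENY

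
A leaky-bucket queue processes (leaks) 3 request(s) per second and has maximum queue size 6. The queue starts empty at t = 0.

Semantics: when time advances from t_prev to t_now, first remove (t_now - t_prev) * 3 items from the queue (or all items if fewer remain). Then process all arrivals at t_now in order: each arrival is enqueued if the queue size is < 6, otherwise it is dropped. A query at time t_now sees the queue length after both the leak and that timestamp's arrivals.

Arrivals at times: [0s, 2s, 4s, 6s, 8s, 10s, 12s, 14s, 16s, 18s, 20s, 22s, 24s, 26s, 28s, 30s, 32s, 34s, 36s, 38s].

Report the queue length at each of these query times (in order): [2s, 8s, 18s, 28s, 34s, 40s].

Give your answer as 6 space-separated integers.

Queue lengths at query times:
  query t=2s: backlog = 1
  query t=8s: backlog = 1
  query t=18s: backlog = 1
  query t=28s: backlog = 1
  query t=34s: backlog = 1
  query t=40s: backlog = 0

Answer: 1 1 1 1 1 0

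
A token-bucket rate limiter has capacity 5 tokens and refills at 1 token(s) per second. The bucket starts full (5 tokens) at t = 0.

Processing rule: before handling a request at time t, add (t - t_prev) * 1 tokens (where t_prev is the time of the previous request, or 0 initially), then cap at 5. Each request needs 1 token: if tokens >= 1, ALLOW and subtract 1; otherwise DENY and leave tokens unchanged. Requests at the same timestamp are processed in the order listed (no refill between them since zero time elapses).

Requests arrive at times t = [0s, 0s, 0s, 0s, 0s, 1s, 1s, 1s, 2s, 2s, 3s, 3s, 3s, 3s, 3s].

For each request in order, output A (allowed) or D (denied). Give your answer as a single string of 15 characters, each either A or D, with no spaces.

Answer: AAAAAADDADADDDD

Derivation:
Simulating step by step:
  req#1 t=0s: ALLOW
  req#2 t=0s: ALLOW
  req#3 t=0s: ALLOW
  req#4 t=0s: ALLOW
  req#5 t=0s: ALLOW
  req#6 t=1s: ALLOW
  req#7 t=1s: DENY
  req#8 t=1s: DENY
  req#9 t=2s: ALLOW
  req#10 t=2s: DENY
  req#11 t=3s: ALLOW
  req#12 t=3s: DENY
  req#13 t=3s: DENY
  req#14 t=3s: DENY
  req#15 t=3s: DENY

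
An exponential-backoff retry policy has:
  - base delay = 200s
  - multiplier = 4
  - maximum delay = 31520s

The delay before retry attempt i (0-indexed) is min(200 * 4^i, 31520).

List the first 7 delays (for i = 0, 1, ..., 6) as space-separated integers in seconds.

Computing each delay:
  i=0: min(200*4^0, 31520) = 200
  i=1: min(200*4^1, 31520) = 800
  i=2: min(200*4^2, 31520) = 3200
  i=3: min(200*4^3, 31520) = 12800
  i=4: min(200*4^4, 31520) = 31520
  i=5: min(200*4^5, 31520) = 31520
  i=6: min(200*4^6, 31520) = 31520

Answer: 200 800 3200 12800 31520 31520 31520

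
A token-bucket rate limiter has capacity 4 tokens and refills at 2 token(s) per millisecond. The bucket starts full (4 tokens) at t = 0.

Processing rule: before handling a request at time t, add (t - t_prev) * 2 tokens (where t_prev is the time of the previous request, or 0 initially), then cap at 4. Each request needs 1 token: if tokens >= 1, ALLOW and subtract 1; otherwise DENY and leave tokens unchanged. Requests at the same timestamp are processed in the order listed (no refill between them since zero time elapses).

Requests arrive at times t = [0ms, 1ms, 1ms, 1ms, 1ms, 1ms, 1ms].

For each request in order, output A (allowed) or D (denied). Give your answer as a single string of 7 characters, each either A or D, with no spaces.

Simulating step by step:
  req#1 t=0ms: ALLOW
  req#2 t=1ms: ALLOW
  req#3 t=1ms: ALLOW
  req#4 t=1ms: ALLOW
  req#5 t=1ms: ALLOW
  req#6 t=1ms: DENY
  req#7 t=1ms: DENY

Answer: AAAAADD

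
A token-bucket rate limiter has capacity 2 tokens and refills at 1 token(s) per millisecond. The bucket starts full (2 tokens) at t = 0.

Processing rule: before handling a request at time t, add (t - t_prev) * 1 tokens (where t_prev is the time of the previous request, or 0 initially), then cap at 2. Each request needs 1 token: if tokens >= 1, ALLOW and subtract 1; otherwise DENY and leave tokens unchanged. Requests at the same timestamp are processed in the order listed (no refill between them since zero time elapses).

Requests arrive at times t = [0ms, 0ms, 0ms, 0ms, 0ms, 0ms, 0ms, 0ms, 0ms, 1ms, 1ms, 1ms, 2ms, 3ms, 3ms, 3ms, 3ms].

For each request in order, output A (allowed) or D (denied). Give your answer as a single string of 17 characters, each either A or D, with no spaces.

Answer: AADDDDDDDADDAADDD

Derivation:
Simulating step by step:
  req#1 t=0ms: ALLOW
  req#2 t=0ms: ALLOW
  req#3 t=0ms: DENY
  req#4 t=0ms: DENY
  req#5 t=0ms: DENY
  req#6 t=0ms: DENY
  req#7 t=0ms: DENY
  req#8 t=0ms: DENY
  req#9 t=0ms: DENY
  req#10 t=1ms: ALLOW
  req#11 t=1ms: DENY
  req#12 t=1ms: DENY
  req#13 t=2ms: ALLOW
  req#14 t=3ms: ALLOW
  req#15 t=3ms: DENY
  req#16 t=3ms: DENY
  req#17 t=3ms: DENY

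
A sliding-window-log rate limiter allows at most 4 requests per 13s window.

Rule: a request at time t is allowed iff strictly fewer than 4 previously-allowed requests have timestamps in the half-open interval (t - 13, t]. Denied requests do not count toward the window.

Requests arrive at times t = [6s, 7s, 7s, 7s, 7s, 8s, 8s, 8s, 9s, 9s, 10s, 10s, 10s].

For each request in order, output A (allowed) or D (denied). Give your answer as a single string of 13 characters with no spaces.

Tracking allowed requests in the window:
  req#1 t=6s: ALLOW
  req#2 t=7s: ALLOW
  req#3 t=7s: ALLOW
  req#4 t=7s: ALLOW
  req#5 t=7s: DENY
  req#6 t=8s: DENY
  req#7 t=8s: DENY
  req#8 t=8s: DENY
  req#9 t=9s: DENY
  req#10 t=9s: DENY
  req#11 t=10s: DENY
  req#12 t=10s: DENY
  req#13 t=10s: DENY

Answer: AAAADDDDDDDDD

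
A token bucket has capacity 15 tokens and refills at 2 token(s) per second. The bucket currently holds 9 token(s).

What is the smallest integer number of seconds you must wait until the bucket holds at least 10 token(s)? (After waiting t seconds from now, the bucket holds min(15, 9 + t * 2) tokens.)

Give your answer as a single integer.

Need 9 + t * 2 >= 10, so t >= 1/2.
Smallest integer t = ceil(1/2) = 1.

Answer: 1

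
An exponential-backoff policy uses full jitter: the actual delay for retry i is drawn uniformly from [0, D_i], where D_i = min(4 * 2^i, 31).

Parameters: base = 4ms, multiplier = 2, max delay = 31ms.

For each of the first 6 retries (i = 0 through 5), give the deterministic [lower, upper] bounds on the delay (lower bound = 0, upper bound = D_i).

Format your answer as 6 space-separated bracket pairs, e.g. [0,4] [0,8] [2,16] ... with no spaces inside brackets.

Computing bounds per retry:
  i=0: D_i=min(4*2^0,31)=4, bounds=[0,4]
  i=1: D_i=min(4*2^1,31)=8, bounds=[0,8]
  i=2: D_i=min(4*2^2,31)=16, bounds=[0,16]
  i=3: D_i=min(4*2^3,31)=31, bounds=[0,31]
  i=4: D_i=min(4*2^4,31)=31, bounds=[0,31]
  i=5: D_i=min(4*2^5,31)=31, bounds=[0,31]

Answer: [0,4] [0,8] [0,16] [0,31] [0,31] [0,31]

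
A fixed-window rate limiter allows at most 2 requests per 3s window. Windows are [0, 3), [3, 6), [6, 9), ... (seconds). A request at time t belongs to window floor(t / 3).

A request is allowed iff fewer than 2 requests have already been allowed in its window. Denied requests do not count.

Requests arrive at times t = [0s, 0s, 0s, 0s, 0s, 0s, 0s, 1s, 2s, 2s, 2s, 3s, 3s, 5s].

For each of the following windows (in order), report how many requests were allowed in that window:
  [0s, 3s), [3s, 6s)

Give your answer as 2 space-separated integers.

Answer: 2 2

Derivation:
Processing requests:
  req#1 t=0s (window 0): ALLOW
  req#2 t=0s (window 0): ALLOW
  req#3 t=0s (window 0): DENY
  req#4 t=0s (window 0): DENY
  req#5 t=0s (window 0): DENY
  req#6 t=0s (window 0): DENY
  req#7 t=0s (window 0): DENY
  req#8 t=1s (window 0): DENY
  req#9 t=2s (window 0): DENY
  req#10 t=2s (window 0): DENY
  req#11 t=2s (window 0): DENY
  req#12 t=3s (window 1): ALLOW
  req#13 t=3s (window 1): ALLOW
  req#14 t=5s (window 1): DENY

Allowed counts by window: 2 2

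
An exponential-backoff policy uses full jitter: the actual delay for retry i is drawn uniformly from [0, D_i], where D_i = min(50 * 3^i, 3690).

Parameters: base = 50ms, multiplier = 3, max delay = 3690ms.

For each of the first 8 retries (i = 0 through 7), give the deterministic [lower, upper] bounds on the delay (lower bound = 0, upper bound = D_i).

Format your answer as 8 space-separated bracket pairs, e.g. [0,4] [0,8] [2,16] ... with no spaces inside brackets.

Computing bounds per retry:
  i=0: D_i=min(50*3^0,3690)=50, bounds=[0,50]
  i=1: D_i=min(50*3^1,3690)=150, bounds=[0,150]
  i=2: D_i=min(50*3^2,3690)=450, bounds=[0,450]
  i=3: D_i=min(50*3^3,3690)=1350, bounds=[0,1350]
  i=4: D_i=min(50*3^4,3690)=3690, bounds=[0,3690]
  i=5: D_i=min(50*3^5,3690)=3690, bounds=[0,3690]
  i=6: D_i=min(50*3^6,3690)=3690, bounds=[0,3690]
  i=7: D_i=min(50*3^7,3690)=3690, bounds=[0,3690]

Answer: [0,50] [0,150] [0,450] [0,1350] [0,3690] [0,3690] [0,3690] [0,3690]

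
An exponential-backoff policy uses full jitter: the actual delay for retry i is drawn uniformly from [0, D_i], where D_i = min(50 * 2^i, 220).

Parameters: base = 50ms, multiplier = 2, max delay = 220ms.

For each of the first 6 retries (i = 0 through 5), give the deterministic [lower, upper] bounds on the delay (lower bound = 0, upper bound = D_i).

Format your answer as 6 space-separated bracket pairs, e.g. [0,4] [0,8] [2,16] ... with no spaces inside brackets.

Answer: [0,50] [0,100] [0,200] [0,220] [0,220] [0,220]

Derivation:
Computing bounds per retry:
  i=0: D_i=min(50*2^0,220)=50, bounds=[0,50]
  i=1: D_i=min(50*2^1,220)=100, bounds=[0,100]
  i=2: D_i=min(50*2^2,220)=200, bounds=[0,200]
  i=3: D_i=min(50*2^3,220)=220, bounds=[0,220]
  i=4: D_i=min(50*2^4,220)=220, bounds=[0,220]
  i=5: D_i=min(50*2^5,220)=220, bounds=[0,220]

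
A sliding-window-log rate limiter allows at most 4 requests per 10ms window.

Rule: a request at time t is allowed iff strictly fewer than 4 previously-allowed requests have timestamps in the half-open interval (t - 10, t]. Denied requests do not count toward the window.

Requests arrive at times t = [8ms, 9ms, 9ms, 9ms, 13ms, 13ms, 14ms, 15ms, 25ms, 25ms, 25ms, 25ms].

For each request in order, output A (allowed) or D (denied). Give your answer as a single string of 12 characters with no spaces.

Answer: AAAADDDDAAAA

Derivation:
Tracking allowed requests in the window:
  req#1 t=8ms: ALLOW
  req#2 t=9ms: ALLOW
  req#3 t=9ms: ALLOW
  req#4 t=9ms: ALLOW
  req#5 t=13ms: DENY
  req#6 t=13ms: DENY
  req#7 t=14ms: DENY
  req#8 t=15ms: DENY
  req#9 t=25ms: ALLOW
  req#10 t=25ms: ALLOW
  req#11 t=25ms: ALLOW
  req#12 t=25ms: ALLOW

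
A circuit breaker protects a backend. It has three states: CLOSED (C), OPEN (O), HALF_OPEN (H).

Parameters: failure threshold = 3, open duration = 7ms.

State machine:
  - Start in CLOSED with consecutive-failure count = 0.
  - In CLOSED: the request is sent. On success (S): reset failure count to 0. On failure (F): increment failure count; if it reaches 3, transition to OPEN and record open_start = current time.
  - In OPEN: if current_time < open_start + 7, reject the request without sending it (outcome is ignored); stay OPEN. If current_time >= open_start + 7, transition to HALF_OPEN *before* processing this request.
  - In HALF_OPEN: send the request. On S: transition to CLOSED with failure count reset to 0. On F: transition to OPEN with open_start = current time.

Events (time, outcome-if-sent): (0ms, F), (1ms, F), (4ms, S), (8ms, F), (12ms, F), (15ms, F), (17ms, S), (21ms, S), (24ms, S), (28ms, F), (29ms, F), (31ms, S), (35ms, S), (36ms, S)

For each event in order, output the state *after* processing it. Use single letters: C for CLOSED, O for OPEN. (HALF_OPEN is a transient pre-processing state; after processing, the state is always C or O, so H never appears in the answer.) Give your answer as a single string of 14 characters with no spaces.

Answer: CCCCCOOOCCCCCC

Derivation:
State after each event:
  event#1 t=0ms outcome=F: state=CLOSED
  event#2 t=1ms outcome=F: state=CLOSED
  event#3 t=4ms outcome=S: state=CLOSED
  event#4 t=8ms outcome=F: state=CLOSED
  event#5 t=12ms outcome=F: state=CLOSED
  event#6 t=15ms outcome=F: state=OPEN
  event#7 t=17ms outcome=S: state=OPEN
  event#8 t=21ms outcome=S: state=OPEN
  event#9 t=24ms outcome=S: state=CLOSED
  event#10 t=28ms outcome=F: state=CLOSED
  event#11 t=29ms outcome=F: state=CLOSED
  event#12 t=31ms outcome=S: state=CLOSED
  event#13 t=35ms outcome=S: state=CLOSED
  event#14 t=36ms outcome=S: state=CLOSED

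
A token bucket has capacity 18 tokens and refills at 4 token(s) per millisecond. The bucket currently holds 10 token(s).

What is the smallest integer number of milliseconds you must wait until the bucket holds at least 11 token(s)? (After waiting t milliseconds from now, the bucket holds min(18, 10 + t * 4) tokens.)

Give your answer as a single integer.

Answer: 1

Derivation:
Need 10 + t * 4 >= 11, so t >= 1/4.
Smallest integer t = ceil(1/4) = 1.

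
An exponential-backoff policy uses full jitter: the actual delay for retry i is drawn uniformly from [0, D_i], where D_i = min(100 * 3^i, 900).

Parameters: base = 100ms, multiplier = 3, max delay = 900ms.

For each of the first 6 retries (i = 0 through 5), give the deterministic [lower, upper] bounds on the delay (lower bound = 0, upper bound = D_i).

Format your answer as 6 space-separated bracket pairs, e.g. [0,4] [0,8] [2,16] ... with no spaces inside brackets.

Computing bounds per retry:
  i=0: D_i=min(100*3^0,900)=100, bounds=[0,100]
  i=1: D_i=min(100*3^1,900)=300, bounds=[0,300]
  i=2: D_i=min(100*3^2,900)=900, bounds=[0,900]
  i=3: D_i=min(100*3^3,900)=900, bounds=[0,900]
  i=4: D_i=min(100*3^4,900)=900, bounds=[0,900]
  i=5: D_i=min(100*3^5,900)=900, bounds=[0,900]

Answer: [0,100] [0,300] [0,900] [0,900] [0,900] [0,900]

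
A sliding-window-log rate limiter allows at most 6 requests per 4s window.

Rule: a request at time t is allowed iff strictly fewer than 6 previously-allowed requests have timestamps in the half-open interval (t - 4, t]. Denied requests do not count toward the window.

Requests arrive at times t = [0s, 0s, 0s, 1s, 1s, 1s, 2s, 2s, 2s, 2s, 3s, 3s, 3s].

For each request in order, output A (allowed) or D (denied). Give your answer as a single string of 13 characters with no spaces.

Answer: AAAAAADDDDDDD

Derivation:
Tracking allowed requests in the window:
  req#1 t=0s: ALLOW
  req#2 t=0s: ALLOW
  req#3 t=0s: ALLOW
  req#4 t=1s: ALLOW
  req#5 t=1s: ALLOW
  req#6 t=1s: ALLOW
  req#7 t=2s: DENY
  req#8 t=2s: DENY
  req#9 t=2s: DENY
  req#10 t=2s: DENY
  req#11 t=3s: DENY
  req#12 t=3s: DENY
  req#13 t=3s: DENY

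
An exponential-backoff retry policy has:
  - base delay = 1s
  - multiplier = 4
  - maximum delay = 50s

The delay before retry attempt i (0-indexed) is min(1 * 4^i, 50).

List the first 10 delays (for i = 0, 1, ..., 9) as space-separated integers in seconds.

Computing each delay:
  i=0: min(1*4^0, 50) = 1
  i=1: min(1*4^1, 50) = 4
  i=2: min(1*4^2, 50) = 16
  i=3: min(1*4^3, 50) = 50
  i=4: min(1*4^4, 50) = 50
  i=5: min(1*4^5, 50) = 50
  i=6: min(1*4^6, 50) = 50
  i=7: min(1*4^7, 50) = 50
  i=8: min(1*4^8, 50) = 50
  i=9: min(1*4^9, 50) = 50

Answer: 1 4 16 50 50 50 50 50 50 50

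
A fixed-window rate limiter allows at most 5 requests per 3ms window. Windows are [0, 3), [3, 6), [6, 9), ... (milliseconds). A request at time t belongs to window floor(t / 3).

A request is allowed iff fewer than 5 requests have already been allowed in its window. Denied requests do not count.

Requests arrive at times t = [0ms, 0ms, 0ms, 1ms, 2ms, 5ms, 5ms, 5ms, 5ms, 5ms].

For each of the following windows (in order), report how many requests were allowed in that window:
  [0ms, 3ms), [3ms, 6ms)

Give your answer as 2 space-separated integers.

Processing requests:
  req#1 t=0ms (window 0): ALLOW
  req#2 t=0ms (window 0): ALLOW
  req#3 t=0ms (window 0): ALLOW
  req#4 t=1ms (window 0): ALLOW
  req#5 t=2ms (window 0): ALLOW
  req#6 t=5ms (window 1): ALLOW
  req#7 t=5ms (window 1): ALLOW
  req#8 t=5ms (window 1): ALLOW
  req#9 t=5ms (window 1): ALLOW
  req#10 t=5ms (window 1): ALLOW

Allowed counts by window: 5 5

Answer: 5 5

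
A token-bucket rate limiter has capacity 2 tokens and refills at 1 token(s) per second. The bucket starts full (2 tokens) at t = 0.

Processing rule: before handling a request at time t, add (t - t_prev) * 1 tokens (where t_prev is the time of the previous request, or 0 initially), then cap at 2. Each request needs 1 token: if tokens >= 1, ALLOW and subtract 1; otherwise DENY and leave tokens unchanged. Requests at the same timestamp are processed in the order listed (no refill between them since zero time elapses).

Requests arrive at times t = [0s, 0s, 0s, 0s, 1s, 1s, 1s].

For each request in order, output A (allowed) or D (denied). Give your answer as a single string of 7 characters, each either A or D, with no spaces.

Simulating step by step:
  req#1 t=0s: ALLOW
  req#2 t=0s: ALLOW
  req#3 t=0s: DENY
  req#4 t=0s: DENY
  req#5 t=1s: ALLOW
  req#6 t=1s: DENY
  req#7 t=1s: DENY

Answer: AADDADD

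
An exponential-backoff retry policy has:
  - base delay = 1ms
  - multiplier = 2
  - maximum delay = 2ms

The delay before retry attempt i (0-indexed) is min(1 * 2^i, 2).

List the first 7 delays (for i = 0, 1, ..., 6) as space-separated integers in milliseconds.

Answer: 1 2 2 2 2 2 2

Derivation:
Computing each delay:
  i=0: min(1*2^0, 2) = 1
  i=1: min(1*2^1, 2) = 2
  i=2: min(1*2^2, 2) = 2
  i=3: min(1*2^3, 2) = 2
  i=4: min(1*2^4, 2) = 2
  i=5: min(1*2^5, 2) = 2
  i=6: min(1*2^6, 2) = 2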